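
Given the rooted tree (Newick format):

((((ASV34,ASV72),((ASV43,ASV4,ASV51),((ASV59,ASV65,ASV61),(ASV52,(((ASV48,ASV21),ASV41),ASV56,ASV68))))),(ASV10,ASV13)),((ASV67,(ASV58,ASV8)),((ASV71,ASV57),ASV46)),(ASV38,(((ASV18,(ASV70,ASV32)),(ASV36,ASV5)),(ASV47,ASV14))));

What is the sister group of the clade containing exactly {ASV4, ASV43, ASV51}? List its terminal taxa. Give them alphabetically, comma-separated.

ASV21, ASV41, ASV48, ASV52, ASV56, ASV59, ASV61, ASV65, ASV68

The clade containing exactly {ASV4, ASV43, ASV51} attaches to the tree at the node subtending ((ASV43,ASV4,ASV51),((ASV59,ASV65,ASV61),(ASV52,(((ASV48,ASV21),ASV41),ASV56,ASV68)))).
The other lineage descending from that same node — the sister group — is ((ASV59,ASV65,ASV61),(ASV52,(((ASV48,ASV21),ASV41),ASV56,ASV68))); its 9 tips in alphabetical order are the answer.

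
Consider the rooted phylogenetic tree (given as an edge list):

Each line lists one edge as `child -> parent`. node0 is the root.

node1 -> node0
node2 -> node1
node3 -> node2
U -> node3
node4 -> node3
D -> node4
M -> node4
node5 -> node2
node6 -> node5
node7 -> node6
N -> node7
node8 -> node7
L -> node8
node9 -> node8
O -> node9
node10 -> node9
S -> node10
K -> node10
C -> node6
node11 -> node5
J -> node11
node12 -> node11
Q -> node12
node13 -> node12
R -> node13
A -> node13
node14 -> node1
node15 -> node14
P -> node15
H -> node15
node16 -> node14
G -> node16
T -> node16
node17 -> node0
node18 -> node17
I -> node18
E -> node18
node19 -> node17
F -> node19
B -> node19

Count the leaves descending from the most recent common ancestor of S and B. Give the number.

21

The MRCA of S and B is the root, so the clade is the entire tree.
That clade contains 21 terminal taxa: A, B, C, D, E, F, G, H, I, J, K, L, M, N, O, P, Q, R, S, T, U.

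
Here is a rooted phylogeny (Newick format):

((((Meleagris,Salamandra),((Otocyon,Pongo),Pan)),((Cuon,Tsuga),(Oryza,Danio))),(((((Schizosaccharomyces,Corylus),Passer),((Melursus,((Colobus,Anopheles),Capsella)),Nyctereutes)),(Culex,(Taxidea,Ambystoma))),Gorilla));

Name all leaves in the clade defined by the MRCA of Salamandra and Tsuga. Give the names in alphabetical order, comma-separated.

Cuon, Danio, Meleagris, Oryza, Otocyon, Pan, Pongo, Salamandra, Tsuga

Tracing Salamandra: it sits inside (Meleagris,Salamandra).
Tracing Tsuga: it sits inside (Cuon,Tsuga).
The smallest clade enclosing both is (((Meleagris,Salamandra),((Otocyon,Pongo),Pan)),((Cuon,Tsuga),(Oryza,Danio))); the answer is its 9 terminal taxa in alphabetical order.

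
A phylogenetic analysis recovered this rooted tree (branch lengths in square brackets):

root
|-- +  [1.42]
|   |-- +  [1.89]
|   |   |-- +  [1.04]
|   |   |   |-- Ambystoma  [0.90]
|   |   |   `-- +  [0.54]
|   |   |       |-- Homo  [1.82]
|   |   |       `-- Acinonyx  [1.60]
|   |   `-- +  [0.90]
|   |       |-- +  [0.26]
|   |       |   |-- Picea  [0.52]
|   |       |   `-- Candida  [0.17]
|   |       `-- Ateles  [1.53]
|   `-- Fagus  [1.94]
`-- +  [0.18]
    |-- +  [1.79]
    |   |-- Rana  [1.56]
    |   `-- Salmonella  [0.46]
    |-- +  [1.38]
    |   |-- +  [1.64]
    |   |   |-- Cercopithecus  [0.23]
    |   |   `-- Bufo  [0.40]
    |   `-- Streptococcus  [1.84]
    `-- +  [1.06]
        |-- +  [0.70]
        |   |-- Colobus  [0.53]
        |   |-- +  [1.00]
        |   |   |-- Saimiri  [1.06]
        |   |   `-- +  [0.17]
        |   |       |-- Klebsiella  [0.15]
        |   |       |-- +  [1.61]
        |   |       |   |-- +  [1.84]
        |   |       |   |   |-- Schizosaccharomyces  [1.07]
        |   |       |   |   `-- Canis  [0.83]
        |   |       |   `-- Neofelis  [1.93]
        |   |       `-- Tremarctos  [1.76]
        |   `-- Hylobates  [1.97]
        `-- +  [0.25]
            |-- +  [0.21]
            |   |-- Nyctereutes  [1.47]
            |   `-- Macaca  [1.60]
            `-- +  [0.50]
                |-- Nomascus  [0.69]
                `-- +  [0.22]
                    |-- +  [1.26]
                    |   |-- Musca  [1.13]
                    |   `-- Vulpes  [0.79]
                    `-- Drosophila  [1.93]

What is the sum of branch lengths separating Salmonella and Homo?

9.14

The path runs Salmonella → … → MRCA → … → Homo; the MRCA is the root of the tree.
Branch lengths along that path: 0.46 + 1.79 + 0.18 + 1.42 + 1.89 + 1.04 + 0.54 + 1.82 = 9.14.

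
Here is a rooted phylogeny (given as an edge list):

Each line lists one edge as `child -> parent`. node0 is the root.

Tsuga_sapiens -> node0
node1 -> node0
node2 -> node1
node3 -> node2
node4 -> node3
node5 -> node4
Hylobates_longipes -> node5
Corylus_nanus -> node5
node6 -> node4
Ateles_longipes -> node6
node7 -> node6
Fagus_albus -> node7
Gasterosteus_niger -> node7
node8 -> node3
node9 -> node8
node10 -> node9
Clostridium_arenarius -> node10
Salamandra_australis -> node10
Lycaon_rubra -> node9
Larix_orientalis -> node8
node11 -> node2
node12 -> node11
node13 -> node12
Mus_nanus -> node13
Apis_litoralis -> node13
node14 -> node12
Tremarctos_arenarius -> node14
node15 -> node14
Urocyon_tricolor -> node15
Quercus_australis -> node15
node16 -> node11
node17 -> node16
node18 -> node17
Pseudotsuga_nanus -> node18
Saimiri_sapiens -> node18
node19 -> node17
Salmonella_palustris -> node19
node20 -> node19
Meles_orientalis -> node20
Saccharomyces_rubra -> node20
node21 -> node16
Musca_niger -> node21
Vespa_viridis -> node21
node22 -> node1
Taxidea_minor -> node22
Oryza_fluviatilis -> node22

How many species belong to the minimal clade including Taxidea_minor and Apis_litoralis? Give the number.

The MRCA of Taxidea_minor and Apis_litoralis is the node subtending (((((Hylobates_longipes,Corylus_nanus),(Ateles_longipes,(Fagus_albus,Gasterosteus_niger))),(((Clostridium_arenarius,Salamandra_australis),Lycaon_rubra),Larix_orientalis)),(((Mus_nanus,Apis_litoralis),(Tremarctos_arenarius,(Urocyon_tricolor,Quercus_australis))),(((Pseudotsuga_nanus,Saimiri_sapiens),(Salmonella_palustris,(Meles_orientalis,Saccharomyces_rubra))),(Musca_niger,Vespa_viridis)))),(Taxidea_minor,Oryza_fluviatilis)).
That clade contains 23 terminal taxa: Apis_litoralis, Ateles_longipes, Clostridium_arenarius, Corylus_nanus, Fagus_albus, Gasterosteus_niger, Hylobates_longipes, Larix_orientalis, Lycaon_rubra, Meles_orientalis, Mus_nanus, Musca_niger, Oryza_fluviatilis, Pseudotsuga_nanus, Quercus_australis, Saccharomyces_rubra, Saimiri_sapiens, Salamandra_australis, Salmonella_palustris, Taxidea_minor, Tremarctos_arenarius, Urocyon_tricolor, Vespa_viridis.

23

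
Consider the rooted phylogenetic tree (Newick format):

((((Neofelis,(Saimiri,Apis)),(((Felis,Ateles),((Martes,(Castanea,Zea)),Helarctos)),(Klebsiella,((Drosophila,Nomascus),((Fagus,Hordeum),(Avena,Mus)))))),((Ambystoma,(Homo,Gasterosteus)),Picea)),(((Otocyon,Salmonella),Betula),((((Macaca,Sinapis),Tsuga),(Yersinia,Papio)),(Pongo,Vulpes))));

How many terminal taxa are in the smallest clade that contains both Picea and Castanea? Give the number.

20

The MRCA of Picea and Castanea is the node subtending (((Neofelis,(Saimiri,Apis)),(((Felis,Ateles),((Martes,(Castanea,Zea)),Helarctos)),(Klebsiella,((Drosophila,Nomascus),((Fagus,Hordeum),(Avena,Mus)))))),((Ambystoma,(Homo,Gasterosteus)),Picea)).
That clade contains 20 terminal taxa: Ambystoma, Apis, Ateles, Avena, Castanea, Drosophila, Fagus, Felis, Gasterosteus, Helarctos, Homo, Hordeum, Klebsiella, Martes, Mus, Neofelis, Nomascus, Picea, Saimiri, Zea.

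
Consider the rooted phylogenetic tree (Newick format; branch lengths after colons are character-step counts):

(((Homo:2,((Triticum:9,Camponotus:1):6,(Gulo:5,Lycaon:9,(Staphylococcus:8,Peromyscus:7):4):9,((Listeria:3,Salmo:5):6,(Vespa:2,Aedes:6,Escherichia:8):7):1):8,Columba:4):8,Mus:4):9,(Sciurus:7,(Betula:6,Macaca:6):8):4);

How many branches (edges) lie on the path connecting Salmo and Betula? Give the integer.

The MRCA of Salmo and Betula is the root of the tree.
From Salmo up to that node: 6 branches. From Betula up to the same node: 3 branches. Total: 6 + 3 = 9.

9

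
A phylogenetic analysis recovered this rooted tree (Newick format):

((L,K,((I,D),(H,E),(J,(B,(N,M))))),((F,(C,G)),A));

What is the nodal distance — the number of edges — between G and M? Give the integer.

The MRCA of G and M is the root of the tree.
From G up to that node: 4 branches. From M up to the same node: 6 branches. Total: 4 + 6 = 10.

10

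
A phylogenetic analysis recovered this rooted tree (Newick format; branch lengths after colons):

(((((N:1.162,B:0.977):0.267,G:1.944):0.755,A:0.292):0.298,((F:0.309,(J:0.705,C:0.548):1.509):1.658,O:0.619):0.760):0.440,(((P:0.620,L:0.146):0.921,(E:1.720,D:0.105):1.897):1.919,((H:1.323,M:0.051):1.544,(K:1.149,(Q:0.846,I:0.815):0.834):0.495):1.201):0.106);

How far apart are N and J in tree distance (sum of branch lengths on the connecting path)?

7.114

The path runs N → … → MRCA → … → J; the MRCA is the node subtending ((((N,B),G),A),((F,(J,C)),O)).
Branch lengths along that path: 1.162 + 0.267 + 0.755 + 0.298 + 0.760 + 1.658 + 1.509 + 0.705 = 7.114.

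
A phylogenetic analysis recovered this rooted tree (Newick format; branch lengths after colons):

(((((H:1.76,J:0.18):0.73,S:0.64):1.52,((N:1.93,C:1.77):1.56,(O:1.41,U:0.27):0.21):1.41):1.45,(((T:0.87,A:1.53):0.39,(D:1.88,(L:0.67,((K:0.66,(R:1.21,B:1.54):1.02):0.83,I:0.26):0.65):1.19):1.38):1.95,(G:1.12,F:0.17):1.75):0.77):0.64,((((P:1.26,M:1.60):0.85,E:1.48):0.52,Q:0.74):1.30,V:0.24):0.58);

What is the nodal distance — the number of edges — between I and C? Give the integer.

The MRCA of I and C is the node subtending ((((H,J),S),((N,C),(O,U))),(((T,A),(D,(L,((K,(R,B)),I)))),(G,F))).
From I up to that node: 6 branches. From C up to the same node: 4 branches. Total: 6 + 4 = 10.

10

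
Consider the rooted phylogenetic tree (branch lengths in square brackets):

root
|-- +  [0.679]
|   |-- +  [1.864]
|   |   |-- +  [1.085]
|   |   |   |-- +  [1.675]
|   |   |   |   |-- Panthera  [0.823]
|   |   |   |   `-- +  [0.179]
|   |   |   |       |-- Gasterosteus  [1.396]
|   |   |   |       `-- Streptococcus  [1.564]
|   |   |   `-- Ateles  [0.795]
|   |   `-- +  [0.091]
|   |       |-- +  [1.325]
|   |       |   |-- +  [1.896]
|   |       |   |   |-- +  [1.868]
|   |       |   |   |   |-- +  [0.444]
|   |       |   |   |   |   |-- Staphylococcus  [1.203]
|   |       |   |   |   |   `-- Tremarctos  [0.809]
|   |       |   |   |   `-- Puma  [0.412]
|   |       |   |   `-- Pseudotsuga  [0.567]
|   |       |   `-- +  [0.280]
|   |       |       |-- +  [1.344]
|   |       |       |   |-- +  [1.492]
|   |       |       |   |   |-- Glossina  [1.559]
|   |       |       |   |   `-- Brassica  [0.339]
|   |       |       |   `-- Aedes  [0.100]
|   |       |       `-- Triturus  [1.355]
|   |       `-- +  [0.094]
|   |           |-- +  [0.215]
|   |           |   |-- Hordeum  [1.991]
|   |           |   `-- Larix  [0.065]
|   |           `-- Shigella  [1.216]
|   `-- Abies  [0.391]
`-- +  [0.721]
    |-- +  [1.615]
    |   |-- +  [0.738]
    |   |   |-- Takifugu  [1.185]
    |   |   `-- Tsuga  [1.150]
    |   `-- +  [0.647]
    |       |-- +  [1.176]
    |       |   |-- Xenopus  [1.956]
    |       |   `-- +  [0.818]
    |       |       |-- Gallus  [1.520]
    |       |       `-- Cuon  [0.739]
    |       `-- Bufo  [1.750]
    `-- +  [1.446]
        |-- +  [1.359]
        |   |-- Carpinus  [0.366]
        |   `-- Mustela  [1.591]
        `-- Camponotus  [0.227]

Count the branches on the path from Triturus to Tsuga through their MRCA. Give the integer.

10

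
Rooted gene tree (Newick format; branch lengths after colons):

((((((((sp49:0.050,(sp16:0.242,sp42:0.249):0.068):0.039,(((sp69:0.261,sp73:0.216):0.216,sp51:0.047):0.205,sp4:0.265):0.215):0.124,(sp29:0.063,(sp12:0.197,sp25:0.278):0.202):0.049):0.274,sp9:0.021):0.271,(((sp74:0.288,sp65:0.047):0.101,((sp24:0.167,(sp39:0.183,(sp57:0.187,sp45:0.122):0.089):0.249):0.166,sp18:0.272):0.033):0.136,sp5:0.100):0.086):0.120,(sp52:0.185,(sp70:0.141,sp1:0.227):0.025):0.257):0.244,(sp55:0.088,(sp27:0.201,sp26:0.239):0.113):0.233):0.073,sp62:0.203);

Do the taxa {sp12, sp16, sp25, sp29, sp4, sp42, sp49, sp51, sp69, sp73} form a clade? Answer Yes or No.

Yes

The most recent common ancestor of these taxa subtends (((sp49,(sp16,sp42)),(((sp69,sp73),sp51),sp4)),(sp29,(sp12,sp25))).
That clade has exactly 10 tips — every listed taxon and nothing else — so the group is monophyletic.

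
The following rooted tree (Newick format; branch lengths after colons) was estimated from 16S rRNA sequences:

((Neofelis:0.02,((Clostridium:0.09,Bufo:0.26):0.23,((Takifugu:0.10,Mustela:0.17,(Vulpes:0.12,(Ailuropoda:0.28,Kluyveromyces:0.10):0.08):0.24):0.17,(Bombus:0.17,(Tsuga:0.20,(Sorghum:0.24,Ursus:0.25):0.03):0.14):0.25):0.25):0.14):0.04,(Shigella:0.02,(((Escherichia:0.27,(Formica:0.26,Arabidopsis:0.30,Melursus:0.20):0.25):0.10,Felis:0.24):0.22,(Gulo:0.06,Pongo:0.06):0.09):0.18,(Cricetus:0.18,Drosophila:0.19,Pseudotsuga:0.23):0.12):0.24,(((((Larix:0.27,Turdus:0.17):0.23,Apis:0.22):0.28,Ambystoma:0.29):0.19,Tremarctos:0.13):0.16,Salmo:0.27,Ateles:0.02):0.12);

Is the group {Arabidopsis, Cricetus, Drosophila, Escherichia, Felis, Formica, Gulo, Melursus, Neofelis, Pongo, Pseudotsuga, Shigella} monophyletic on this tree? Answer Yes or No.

The MRCA of the listed taxa is the root, so the smallest clade containing them is the whole tree.
That clade also contains Ailuropoda, Ambystoma, Apis, Ateles, Bombus, Bufo, Clostridium, Kluyveromyces, Larix, Mustela, Salmo, Sorghum, Takifugu, Tremarctos, Tsuga, Turdus, Ursus, Vulpes, which are not in the proposed group, so the group is not monophyletic.

No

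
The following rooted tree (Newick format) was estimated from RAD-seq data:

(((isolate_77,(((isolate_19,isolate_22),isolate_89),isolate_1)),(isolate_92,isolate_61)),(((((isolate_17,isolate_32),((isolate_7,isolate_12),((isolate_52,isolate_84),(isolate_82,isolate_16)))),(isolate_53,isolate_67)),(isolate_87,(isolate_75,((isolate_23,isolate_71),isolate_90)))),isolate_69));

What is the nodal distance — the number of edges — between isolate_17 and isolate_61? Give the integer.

9

The MRCA of isolate_17 and isolate_61 is the root of the tree.
From isolate_17 up to that node: 6 branches. From isolate_61 up to the same node: 3 branches. Total: 6 + 3 = 9.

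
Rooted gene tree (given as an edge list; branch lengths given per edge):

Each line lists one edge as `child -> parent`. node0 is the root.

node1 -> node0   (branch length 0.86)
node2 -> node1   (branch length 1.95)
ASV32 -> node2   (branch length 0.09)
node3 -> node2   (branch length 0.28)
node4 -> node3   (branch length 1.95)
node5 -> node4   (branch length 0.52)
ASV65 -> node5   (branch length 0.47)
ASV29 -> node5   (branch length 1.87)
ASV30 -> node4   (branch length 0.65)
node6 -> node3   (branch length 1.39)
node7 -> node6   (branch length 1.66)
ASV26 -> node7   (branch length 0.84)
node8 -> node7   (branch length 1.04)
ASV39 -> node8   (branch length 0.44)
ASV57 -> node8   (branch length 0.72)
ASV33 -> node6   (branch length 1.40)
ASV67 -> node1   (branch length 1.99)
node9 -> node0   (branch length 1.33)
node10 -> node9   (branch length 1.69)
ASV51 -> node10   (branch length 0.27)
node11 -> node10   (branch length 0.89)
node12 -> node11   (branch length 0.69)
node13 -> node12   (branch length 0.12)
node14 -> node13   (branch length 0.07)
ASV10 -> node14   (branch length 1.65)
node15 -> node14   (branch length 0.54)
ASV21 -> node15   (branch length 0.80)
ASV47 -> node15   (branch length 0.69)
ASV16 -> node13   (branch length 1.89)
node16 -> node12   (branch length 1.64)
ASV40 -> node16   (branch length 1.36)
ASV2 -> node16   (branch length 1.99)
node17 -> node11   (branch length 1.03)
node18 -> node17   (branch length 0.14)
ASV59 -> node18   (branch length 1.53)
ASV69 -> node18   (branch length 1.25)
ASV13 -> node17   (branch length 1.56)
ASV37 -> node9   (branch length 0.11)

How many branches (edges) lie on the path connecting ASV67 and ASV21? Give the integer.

The MRCA of ASV67 and ASV21 is the root of the tree.
From ASV67 up to that node: 2 branches. From ASV21 up to the same node: 8 branches. Total: 2 + 8 = 10.

10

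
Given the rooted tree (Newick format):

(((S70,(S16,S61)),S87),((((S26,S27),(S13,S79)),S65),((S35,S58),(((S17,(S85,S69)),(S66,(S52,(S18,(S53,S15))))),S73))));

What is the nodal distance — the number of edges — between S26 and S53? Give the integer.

The MRCA of S26 and S53 is the node subtending ((((S26,S27),(S13,S79)),S65),((S35,S58),(((S17,(S85,S69)),(S66,(S52,(S18,(S53,S15))))),S73))).
From S26 up to that node: 4 branches. From S53 up to the same node: 8 branches. Total: 4 + 8 = 12.

12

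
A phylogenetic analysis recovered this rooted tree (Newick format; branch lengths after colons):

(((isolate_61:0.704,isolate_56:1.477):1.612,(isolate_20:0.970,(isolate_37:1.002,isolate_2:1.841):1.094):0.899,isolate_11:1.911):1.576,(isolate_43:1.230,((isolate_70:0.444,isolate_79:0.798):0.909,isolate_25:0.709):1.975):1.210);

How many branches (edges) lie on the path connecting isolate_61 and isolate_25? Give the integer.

The MRCA of isolate_61 and isolate_25 is the root of the tree.
From isolate_61 up to that node: 3 branches. From isolate_25 up to the same node: 3 branches. Total: 3 + 3 = 6.

6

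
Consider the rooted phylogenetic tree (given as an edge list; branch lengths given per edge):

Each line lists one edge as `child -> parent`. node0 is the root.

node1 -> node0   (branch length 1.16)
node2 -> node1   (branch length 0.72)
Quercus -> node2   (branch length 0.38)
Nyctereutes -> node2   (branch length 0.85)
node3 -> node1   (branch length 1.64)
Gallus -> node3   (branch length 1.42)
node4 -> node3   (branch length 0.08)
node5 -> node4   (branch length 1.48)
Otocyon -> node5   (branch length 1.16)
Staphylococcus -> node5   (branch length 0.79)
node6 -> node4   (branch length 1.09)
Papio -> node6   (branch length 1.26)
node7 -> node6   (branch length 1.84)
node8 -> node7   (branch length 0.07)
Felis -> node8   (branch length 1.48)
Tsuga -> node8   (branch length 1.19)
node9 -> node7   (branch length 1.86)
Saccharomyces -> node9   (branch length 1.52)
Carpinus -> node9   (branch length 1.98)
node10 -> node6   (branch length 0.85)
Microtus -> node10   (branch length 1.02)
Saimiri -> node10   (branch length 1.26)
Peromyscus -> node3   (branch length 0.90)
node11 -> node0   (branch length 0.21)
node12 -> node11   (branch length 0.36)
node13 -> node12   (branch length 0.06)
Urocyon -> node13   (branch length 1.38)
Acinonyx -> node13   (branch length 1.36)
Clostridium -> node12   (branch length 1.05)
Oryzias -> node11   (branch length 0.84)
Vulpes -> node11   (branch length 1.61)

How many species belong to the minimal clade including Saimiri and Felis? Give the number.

The MRCA of Saimiri and Felis is the node subtending (Papio,((Felis,Tsuga),(Saccharomyces,Carpinus)),(Microtus,Saimiri)).
That clade contains 7 terminal taxa: Carpinus, Felis, Microtus, Papio, Saccharomyces, Saimiri, Tsuga.

7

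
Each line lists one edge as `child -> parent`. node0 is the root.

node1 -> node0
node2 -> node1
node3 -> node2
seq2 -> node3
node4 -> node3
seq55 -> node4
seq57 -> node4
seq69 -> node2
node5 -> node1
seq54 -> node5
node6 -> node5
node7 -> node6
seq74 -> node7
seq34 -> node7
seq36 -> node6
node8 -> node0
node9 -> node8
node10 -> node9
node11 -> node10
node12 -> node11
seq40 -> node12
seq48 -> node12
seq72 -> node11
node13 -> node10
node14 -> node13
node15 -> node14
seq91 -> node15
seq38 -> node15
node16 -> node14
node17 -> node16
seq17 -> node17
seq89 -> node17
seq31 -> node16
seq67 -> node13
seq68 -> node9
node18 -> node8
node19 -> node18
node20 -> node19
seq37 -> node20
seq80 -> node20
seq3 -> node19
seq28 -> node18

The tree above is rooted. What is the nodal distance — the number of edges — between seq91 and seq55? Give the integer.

The MRCA of seq91 and seq55 is the root of the tree.
From seq91 up to that node: 7 branches. From seq55 up to the same node: 5 branches. Total: 7 + 5 = 12.

12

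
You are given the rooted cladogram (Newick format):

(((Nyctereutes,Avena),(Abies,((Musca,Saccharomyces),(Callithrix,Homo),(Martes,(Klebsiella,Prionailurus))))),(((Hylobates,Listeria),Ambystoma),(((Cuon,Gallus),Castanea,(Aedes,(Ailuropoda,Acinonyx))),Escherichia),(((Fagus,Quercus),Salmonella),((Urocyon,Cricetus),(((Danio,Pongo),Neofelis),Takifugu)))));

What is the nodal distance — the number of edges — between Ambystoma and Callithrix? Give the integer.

The MRCA of Ambystoma and Callithrix is the root of the tree.
From Ambystoma up to that node: 3 branches. From Callithrix up to the same node: 5 branches. Total: 3 + 5 = 8.

8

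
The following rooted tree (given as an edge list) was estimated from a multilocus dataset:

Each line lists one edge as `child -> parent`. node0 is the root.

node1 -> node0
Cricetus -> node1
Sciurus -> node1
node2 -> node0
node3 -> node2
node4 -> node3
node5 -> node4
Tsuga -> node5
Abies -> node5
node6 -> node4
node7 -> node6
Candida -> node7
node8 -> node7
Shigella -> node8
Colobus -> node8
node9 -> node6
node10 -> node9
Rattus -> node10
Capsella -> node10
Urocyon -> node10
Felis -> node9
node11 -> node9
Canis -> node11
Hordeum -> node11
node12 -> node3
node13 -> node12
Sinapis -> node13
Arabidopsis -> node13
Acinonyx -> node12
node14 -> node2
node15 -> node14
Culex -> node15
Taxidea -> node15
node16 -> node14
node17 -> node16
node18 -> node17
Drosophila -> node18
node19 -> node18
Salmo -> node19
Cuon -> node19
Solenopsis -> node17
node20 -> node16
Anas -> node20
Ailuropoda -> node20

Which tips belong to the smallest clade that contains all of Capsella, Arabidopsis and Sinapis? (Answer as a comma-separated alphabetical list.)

Abies, Acinonyx, Arabidopsis, Candida, Canis, Capsella, Colobus, Felis, Hordeum, Rattus, Shigella, Sinapis, Tsuga, Urocyon

Tracing Capsella: it sits inside (Rattus,Capsella,Urocyon).
Tracing Arabidopsis: it sits inside (Sinapis,Arabidopsis).
Tracing Sinapis: it sits inside (Sinapis,Arabidopsis).
The smallest clade enclosing all 3 is (((Tsuga,Abies),((Candida,(Shigella,Colobus)),((Rattus,Capsella,Urocyon),Felis,(Canis,Hordeum)))),((Sinapis,Arabidopsis),Acinonyx)); the answer is its 14 terminal taxa in alphabetical order.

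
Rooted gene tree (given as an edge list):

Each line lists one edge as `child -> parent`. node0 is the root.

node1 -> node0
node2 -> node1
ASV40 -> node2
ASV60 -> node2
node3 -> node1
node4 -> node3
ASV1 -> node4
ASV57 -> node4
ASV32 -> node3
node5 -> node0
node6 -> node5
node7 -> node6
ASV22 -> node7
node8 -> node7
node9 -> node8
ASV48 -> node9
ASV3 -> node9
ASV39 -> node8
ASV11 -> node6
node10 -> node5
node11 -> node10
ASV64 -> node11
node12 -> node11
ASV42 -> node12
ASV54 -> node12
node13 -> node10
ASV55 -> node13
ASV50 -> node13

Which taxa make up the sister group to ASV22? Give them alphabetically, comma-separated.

ASV3, ASV39, ASV48

ASV22 attaches to the tree at the node subtending (ASV22,((ASV48,ASV3),ASV39)).
The other lineage descending from that same node — the sister group — is ((ASV48,ASV3),ASV39); its 3 tips in alphabetical order are the answer.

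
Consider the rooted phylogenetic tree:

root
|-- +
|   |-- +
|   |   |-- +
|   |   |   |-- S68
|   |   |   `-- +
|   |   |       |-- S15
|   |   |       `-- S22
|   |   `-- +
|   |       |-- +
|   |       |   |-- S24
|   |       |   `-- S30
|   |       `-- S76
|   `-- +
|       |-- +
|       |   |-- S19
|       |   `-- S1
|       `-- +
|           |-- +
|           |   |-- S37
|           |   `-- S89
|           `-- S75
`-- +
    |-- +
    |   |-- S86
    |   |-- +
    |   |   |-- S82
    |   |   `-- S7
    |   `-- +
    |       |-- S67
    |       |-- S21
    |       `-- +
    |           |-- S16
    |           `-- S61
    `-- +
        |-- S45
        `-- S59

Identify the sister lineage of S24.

S24 attaches to the tree at the node subtending (S24,S30).
The other lineage descending from that same node — the sister group — is the single tip S30.

S30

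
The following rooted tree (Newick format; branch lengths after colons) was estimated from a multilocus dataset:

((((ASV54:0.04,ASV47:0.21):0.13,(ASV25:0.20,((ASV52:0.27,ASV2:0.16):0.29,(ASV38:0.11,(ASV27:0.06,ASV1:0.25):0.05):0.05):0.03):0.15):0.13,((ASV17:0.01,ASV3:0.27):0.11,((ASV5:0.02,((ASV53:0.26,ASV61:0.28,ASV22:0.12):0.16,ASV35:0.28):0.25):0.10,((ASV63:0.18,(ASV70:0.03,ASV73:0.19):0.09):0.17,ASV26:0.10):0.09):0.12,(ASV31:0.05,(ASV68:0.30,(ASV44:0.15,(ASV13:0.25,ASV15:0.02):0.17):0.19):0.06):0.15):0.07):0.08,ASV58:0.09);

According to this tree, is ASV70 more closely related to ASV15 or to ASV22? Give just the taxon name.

ASV22

The MRCA of ASV70 and ASV22 subtends ((ASV5,((ASV53,ASV61,ASV22),ASV35)),((ASV63,(ASV70,ASV73)),ASV26)) (9 taxa).
The MRCA of ASV70 and ASV15 subtends ((ASV17,ASV3),((ASV5,((ASV53,ASV61,ASV22),ASV35)),((ASV63,(ASV70,ASV73)),ASV26)),(ASV31,(ASV68,(ASV44,(ASV13,ASV15))))) (16 taxa).
The first is nested inside the second, so ASV70 shares a more recent common ancestor with ASV22.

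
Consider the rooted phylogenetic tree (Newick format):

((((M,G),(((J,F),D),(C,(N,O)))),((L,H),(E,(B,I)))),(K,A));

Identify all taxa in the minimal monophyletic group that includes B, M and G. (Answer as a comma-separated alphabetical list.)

B, C, D, E, F, G, H, I, J, L, M, N, O

Tracing B: it sits inside (B,I).
Tracing M: it sits inside (M,G).
Tracing G: it sits inside (M,G).
The smallest clade enclosing all 3 is (((M,G),(((J,F),D),(C,(N,O)))),((L,H),(E,(B,I)))); the answer is its 13 terminal taxa in alphabetical order.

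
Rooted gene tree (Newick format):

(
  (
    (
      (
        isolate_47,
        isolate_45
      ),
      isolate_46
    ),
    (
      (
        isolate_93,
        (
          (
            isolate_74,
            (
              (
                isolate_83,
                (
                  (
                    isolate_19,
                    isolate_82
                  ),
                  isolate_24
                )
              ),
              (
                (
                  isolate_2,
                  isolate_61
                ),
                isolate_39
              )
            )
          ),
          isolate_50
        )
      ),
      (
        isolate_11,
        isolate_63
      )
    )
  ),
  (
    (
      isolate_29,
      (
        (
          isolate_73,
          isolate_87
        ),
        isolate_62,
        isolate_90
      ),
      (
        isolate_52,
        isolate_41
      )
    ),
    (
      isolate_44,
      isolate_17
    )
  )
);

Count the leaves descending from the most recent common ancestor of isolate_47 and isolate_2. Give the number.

The MRCA of isolate_47 and isolate_2 is the node subtending (((isolate_47,isolate_45),isolate_46),((isolate_93,((isolate_74,((isolate_83,((isolate_19,isolate_82),isolate_24)),((isolate_2,isolate_61),isolate_39))),isolate_50)),(isolate_11,isolate_63))).
That clade contains 15 terminal taxa: isolate_11, isolate_19, isolate_2, isolate_24, isolate_39, isolate_45, isolate_46, isolate_47, isolate_50, isolate_61, isolate_63, isolate_74, isolate_82, isolate_83, isolate_93.

15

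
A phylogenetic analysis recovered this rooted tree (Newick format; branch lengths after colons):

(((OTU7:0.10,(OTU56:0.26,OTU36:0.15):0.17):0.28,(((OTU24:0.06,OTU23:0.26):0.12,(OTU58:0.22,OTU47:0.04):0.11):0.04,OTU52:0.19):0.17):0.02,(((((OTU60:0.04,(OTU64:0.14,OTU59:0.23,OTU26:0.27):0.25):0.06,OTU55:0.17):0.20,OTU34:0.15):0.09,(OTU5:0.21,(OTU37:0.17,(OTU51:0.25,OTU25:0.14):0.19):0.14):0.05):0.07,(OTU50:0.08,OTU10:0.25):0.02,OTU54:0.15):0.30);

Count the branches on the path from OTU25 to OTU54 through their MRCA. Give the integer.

The MRCA of OTU25 and OTU54 is the node subtending (((((OTU60,(OTU64,OTU59,OTU26)),OTU55),OTU34),(OTU5,(OTU37,(OTU51,OTU25)))),(OTU50,OTU10),OTU54).
From OTU25 up to that node: 5 branches. From OTU54 up to the same node: 1 branch. Total: 5 + 1 = 6.

6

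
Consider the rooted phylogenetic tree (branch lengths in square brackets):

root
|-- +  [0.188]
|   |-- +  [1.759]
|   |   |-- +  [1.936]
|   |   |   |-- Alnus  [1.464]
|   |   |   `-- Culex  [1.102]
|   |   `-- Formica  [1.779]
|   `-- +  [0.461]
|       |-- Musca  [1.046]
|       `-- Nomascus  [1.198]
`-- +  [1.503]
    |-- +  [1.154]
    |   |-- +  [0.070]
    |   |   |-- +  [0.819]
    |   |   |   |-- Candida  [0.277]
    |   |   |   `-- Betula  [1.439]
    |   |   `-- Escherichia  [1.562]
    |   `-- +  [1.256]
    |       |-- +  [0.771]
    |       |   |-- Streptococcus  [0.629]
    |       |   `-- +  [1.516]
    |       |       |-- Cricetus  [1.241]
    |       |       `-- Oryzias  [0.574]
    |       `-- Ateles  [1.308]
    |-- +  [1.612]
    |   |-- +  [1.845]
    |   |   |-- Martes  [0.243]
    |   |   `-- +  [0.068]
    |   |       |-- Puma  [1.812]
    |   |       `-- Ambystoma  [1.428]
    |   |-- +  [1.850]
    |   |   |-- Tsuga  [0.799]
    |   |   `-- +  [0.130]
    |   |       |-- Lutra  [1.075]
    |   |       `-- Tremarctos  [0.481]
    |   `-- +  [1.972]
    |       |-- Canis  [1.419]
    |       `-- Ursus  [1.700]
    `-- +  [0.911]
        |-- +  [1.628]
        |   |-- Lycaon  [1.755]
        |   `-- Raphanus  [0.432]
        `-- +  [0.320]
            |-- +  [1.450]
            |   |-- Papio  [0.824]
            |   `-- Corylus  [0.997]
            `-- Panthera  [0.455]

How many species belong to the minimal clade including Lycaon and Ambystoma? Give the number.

20

The MRCA of Lycaon and Ambystoma is the node subtending ((((Candida,Betula),Escherichia),((Streptococcus,(Cricetus,Oryzias)),Ateles)),((Martes,(Puma,Ambystoma)),(Tsuga,(Lutra,Tremarctos)),(Canis,Ursus)),((Lycaon,Raphanus),((Papio,Corylus),Panthera))).
That clade contains 20 terminal taxa: Ambystoma, Ateles, Betula, Candida, Canis, Corylus, Cricetus, Escherichia, Lutra, Lycaon, Martes, Oryzias, Panthera, Papio, Puma, Raphanus, Streptococcus, Tremarctos, Tsuga, Ursus.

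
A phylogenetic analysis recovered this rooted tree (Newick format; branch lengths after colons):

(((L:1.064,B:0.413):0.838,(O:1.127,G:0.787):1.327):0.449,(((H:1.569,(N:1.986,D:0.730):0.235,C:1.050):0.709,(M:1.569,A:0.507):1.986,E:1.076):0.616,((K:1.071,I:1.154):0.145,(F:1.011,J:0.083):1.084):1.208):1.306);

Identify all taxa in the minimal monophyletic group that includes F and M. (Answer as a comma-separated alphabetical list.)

Tracing F: it sits inside (F,J).
Tracing M: it sits inside (M,A).
The smallest clade enclosing both is (((H,(N,D),C),(M,A),E),((K,I),(F,J))); the answer is its 11 terminal taxa in alphabetical order.

A, C, D, E, F, H, I, J, K, M, N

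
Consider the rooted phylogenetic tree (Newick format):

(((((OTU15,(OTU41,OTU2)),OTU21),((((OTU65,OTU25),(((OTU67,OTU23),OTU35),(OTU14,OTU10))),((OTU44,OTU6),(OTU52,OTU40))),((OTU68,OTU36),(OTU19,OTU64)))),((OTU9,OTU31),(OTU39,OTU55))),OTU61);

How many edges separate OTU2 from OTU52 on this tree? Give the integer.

The MRCA of OTU2 and OTU52 is the node subtending (((OTU15,(OTU41,OTU2)),OTU21),((((OTU65,OTU25),(((OTU67,OTU23),OTU35),(OTU14,OTU10))),((OTU44,OTU6),(OTU52,OTU40))),((OTU68,OTU36),(OTU19,OTU64)))).
From OTU2 up to that node: 4 branches. From OTU52 up to the same node: 5 branches. Total: 4 + 5 = 9.

9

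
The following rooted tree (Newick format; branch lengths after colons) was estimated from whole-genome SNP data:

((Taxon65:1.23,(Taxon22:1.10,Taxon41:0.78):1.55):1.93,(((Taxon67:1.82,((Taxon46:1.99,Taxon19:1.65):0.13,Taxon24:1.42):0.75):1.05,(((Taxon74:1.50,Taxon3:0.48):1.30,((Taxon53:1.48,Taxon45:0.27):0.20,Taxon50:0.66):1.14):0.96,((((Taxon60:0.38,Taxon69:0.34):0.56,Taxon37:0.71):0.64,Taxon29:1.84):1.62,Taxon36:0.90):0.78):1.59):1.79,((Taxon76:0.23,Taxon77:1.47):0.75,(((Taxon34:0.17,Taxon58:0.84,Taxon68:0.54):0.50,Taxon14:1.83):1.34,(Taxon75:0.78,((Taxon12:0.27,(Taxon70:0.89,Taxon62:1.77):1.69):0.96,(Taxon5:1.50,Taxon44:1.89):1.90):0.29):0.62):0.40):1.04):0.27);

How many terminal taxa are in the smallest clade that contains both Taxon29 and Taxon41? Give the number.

29

The MRCA of Taxon29 and Taxon41 is the root, so the clade is the entire tree.
That clade contains 29 terminal taxa: Taxon12, Taxon14, Taxon19, Taxon22, Taxon24, Taxon29, Taxon3, Taxon34, Taxon36, Taxon37, Taxon41, Taxon44, Taxon45, Taxon46, Taxon5, Taxon50, Taxon53, Taxon58, Taxon60, Taxon62, Taxon65, Taxon67, Taxon68, Taxon69, Taxon70, Taxon74, Taxon75, Taxon76, Taxon77.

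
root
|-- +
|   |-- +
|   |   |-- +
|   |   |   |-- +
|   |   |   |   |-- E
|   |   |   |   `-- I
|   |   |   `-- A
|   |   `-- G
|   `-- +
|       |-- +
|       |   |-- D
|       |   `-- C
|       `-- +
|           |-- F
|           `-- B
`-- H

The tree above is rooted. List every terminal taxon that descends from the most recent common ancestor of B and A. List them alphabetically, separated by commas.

A, B, C, D, E, F, G, I

Tracing B: it sits inside (F,B).
Tracing A: it sits inside ((E,I),A).
The smallest clade enclosing both is ((((E,I),A),G),((D,C),(F,B))); the answer is its 8 terminal taxa in alphabetical order.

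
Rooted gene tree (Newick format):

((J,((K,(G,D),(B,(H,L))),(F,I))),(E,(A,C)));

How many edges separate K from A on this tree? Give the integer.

7

The MRCA of K and A is the root of the tree.
From K up to that node: 4 branches. From A up to the same node: 3 branches. Total: 4 + 3 = 7.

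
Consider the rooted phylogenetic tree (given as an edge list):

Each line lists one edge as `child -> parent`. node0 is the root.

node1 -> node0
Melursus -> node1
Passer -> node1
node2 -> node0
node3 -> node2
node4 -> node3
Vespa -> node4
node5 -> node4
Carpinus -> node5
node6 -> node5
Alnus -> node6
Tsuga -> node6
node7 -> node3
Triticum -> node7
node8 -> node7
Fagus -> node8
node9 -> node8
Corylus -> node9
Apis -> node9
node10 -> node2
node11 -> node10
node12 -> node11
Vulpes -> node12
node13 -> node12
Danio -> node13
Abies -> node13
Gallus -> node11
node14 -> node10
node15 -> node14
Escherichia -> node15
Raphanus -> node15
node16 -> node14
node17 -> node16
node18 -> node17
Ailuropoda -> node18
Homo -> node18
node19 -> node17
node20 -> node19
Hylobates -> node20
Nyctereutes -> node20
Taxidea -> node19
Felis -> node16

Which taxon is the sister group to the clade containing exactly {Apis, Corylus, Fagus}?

The clade containing exactly {Apis, Corylus, Fagus} attaches to the tree at the node subtending (Triticum,(Fagus,(Corylus,Apis))).
The other lineage descending from that same node — the sister group — is the single tip Triticum.

Triticum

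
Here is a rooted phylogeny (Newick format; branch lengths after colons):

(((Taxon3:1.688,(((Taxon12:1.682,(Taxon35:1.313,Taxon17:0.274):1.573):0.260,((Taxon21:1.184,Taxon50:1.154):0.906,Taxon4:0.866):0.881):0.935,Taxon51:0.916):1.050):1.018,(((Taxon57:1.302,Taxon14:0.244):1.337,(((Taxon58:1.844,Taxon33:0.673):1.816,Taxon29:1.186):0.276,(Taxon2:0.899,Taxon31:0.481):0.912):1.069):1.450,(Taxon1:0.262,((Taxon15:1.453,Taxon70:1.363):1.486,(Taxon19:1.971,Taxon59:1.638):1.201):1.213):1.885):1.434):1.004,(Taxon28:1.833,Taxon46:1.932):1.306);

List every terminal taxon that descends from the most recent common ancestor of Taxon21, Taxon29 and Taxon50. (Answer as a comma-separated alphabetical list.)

Taxon1, Taxon12, Taxon14, Taxon15, Taxon17, Taxon19, Taxon2, Taxon21, Taxon29, Taxon3, Taxon31, Taxon33, Taxon35, Taxon4, Taxon50, Taxon51, Taxon57, Taxon58, Taxon59, Taxon70

Tracing Taxon21: it sits inside (Taxon21,Taxon50).
Tracing Taxon29: it sits inside ((Taxon58,Taxon33),Taxon29).
Tracing Taxon50: it sits inside (Taxon21,Taxon50).
The smallest clade enclosing all 3 is ((Taxon3,(((Taxon12,(Taxon35,Taxon17)),((Taxon21,Taxon50),Taxon4)),Taxon51)),(((Taxon57,Taxon14),(((Taxon58,Taxon33),Taxon29),(Taxon2,Taxon31))),(Taxon1,((Taxon15,Taxon70),(Taxon19,Taxon59))))); the answer is its 20 terminal taxa in alphabetical order.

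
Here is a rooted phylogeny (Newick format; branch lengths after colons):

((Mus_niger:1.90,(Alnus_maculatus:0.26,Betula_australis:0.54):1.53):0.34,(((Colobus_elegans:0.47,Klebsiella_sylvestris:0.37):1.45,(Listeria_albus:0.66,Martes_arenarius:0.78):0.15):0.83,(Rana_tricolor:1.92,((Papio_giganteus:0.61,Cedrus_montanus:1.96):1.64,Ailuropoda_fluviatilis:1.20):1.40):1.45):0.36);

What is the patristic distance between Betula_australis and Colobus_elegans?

The path runs Betula_australis → … → MRCA → … → Colobus_elegans; the MRCA is the root of the tree.
Branch lengths along that path: 0.54 + 1.53 + 0.34 + 0.36 + 0.83 + 1.45 + 0.47 = 5.52.

5.52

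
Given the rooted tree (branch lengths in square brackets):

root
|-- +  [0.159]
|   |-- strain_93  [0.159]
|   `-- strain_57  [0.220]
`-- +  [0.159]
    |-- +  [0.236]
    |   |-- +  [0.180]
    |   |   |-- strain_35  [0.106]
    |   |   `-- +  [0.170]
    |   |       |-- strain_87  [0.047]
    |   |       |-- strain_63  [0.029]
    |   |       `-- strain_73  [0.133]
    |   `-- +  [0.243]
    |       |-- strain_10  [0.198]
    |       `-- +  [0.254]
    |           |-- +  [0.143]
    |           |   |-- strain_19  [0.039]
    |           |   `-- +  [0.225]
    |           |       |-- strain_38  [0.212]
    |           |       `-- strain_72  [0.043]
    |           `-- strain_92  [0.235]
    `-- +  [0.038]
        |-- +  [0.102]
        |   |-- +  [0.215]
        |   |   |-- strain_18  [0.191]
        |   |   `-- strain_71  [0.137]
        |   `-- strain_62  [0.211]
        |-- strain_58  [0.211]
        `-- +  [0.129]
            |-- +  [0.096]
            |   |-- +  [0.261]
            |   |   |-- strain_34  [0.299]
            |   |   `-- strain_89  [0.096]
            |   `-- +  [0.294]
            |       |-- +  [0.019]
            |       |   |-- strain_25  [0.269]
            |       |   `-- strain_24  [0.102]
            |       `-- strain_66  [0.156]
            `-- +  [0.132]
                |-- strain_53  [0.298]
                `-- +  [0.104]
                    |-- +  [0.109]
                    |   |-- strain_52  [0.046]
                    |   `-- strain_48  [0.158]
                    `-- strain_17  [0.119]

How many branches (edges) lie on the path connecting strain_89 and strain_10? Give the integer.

8

The MRCA of strain_89 and strain_10 is the node subtending (((strain_35,(strain_87,strain_63,strain_73)),(strain_10,((strain_19,(strain_38,strain_72)),strain_92))),(((strain_18,strain_71),strain_62),strain_58,(((strain_34,strain_89),((strain_25,strain_24),strain_66)),(strain_53,((strain_52,strain_48),strain_17))))).
From strain_89 up to that node: 5 branches. From strain_10 up to the same node: 3 branches. Total: 5 + 3 = 8.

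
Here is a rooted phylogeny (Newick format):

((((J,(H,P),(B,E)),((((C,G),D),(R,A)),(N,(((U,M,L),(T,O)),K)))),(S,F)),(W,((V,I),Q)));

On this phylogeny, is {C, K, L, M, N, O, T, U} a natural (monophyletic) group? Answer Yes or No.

No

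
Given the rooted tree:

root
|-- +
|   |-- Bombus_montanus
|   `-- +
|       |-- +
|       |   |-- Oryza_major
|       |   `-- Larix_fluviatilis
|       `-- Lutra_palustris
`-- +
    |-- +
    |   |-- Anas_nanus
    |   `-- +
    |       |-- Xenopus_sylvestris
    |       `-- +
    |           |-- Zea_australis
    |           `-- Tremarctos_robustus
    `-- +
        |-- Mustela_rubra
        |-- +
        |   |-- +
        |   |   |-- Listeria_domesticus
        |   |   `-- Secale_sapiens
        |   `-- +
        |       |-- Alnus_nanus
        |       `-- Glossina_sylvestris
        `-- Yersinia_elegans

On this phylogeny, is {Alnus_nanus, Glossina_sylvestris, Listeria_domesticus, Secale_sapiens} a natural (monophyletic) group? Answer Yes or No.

The most recent common ancestor of these taxa subtends ((Listeria_domesticus,Secale_sapiens),(Alnus_nanus,Glossina_sylvestris)).
That clade has exactly 4 tips — every listed taxon and nothing else — so the group is monophyletic.

Yes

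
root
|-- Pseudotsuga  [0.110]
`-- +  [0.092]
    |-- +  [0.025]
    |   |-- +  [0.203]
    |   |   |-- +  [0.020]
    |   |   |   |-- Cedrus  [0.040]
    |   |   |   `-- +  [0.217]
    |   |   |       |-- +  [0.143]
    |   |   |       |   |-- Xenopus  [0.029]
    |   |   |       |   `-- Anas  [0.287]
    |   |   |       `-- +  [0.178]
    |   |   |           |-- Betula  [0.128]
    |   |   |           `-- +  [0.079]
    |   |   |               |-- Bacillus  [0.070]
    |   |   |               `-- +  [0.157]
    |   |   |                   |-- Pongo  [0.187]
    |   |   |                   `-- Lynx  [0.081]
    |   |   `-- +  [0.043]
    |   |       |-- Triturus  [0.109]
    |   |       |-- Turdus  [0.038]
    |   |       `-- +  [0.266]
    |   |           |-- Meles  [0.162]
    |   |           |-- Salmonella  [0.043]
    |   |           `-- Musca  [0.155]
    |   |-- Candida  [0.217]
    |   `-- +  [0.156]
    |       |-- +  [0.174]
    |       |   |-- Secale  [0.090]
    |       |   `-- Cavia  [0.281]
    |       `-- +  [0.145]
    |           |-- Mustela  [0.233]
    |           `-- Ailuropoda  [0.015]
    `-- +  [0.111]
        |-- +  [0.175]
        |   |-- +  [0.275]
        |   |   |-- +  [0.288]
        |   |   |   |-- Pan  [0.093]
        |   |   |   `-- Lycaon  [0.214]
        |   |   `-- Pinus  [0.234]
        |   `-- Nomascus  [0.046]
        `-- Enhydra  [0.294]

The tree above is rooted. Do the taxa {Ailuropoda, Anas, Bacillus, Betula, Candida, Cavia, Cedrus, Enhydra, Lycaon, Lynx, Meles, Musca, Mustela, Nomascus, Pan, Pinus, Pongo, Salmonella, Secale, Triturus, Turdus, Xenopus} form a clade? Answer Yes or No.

The most recent common ancestor of these taxa subtends ((((Cedrus,((Xenopus,Anas),(Betula,(Bacillus,(Pongo,Lynx))))),(Triturus,Turdus,(Meles,Salmonella,Musca))),Candida,((Secale,Cavia),(Mustela,Ailuropoda))),((((Pan,Lycaon),Pinus),Nomascus),Enhydra)).
That clade has exactly 22 tips — every listed taxon and nothing else — so the group is monophyletic.

Yes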